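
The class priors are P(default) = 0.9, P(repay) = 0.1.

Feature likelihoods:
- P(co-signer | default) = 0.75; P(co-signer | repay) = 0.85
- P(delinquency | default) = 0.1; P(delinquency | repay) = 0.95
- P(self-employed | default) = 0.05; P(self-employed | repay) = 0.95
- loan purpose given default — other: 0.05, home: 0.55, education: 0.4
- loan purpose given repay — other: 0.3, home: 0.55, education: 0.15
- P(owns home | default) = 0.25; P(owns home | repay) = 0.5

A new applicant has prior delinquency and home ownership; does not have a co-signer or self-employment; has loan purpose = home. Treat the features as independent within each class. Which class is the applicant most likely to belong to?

default: 0.9 × (1−0.75) × 0.1 × (1−0.05) × 0.55 × 0.25 = 0.0029390625
repay: 0.1 × (1−0.85) × 0.95 × (1−0.95) × 0.55 × 0.5 = 0.0001959375
Highest score → default.

default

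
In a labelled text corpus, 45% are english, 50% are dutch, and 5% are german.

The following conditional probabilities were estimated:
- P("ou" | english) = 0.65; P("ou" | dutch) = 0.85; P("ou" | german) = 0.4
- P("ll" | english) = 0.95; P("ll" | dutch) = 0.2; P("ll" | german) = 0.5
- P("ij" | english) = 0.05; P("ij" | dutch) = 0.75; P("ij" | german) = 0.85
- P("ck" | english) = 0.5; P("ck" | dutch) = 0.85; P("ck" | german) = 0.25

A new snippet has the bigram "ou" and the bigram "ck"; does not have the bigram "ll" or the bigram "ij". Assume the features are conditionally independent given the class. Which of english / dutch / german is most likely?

english: 0.45 × 0.65 × (1−0.95) × (1−0.05) × 0.5 = 0.006946875
dutch: 0.5 × 0.85 × (1−0.2) × (1−0.75) × 0.85 = 0.07225
german: 0.05 × 0.4 × (1−0.5) × (1−0.85) × 0.25 = 0.000375
Highest score → dutch.

dutch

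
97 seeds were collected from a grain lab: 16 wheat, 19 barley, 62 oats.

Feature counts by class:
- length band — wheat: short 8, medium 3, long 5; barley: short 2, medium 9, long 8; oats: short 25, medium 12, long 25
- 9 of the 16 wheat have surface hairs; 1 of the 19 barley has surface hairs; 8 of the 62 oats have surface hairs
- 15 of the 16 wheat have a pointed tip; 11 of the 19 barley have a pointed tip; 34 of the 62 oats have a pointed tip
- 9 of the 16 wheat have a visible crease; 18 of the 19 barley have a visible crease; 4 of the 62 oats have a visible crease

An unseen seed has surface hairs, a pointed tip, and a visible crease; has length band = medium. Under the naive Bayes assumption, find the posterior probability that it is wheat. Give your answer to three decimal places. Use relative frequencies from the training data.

0.739

wheat: (16/97) × (3/16) × (9/16) × (15/16) × (9/16) ≈ 0.00917415
barley: (19/97) × (9/19) × (1/19) × (11/19) × (18/19) ≈ 0.0026784
oats: (62/97) × (12/62) × (8/62) × (34/62) × (4/62) ≈ 0.000564759
P(wheat | x) = 0.00917415 / 0.012417309 ≈ 0.739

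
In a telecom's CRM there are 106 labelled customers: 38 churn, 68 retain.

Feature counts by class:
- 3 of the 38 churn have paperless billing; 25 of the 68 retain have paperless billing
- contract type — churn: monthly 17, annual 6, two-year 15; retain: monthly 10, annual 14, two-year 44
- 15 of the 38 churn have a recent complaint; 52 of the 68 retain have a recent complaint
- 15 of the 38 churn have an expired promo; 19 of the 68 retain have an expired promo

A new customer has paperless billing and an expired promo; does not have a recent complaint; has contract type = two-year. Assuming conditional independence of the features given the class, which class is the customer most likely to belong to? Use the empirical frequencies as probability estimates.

retain

churn: (38/106) × (3/38) × (15/38) × (23/38) × (15/38) ≈ 0.00266916
retain: (68/106) × (25/68) × (44/68) × (16/68) × (19/68) ≈ 0.0100331
Highest score → retain.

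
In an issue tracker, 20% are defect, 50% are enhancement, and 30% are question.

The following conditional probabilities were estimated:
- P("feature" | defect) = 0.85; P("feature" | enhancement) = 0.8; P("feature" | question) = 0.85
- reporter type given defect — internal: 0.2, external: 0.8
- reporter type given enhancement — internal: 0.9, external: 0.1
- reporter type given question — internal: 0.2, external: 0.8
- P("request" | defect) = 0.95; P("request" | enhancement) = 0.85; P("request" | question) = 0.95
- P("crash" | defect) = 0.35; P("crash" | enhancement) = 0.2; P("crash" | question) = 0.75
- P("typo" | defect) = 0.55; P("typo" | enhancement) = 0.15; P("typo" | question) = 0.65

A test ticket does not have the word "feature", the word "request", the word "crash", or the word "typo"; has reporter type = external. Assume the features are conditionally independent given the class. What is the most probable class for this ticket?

defect: 0.2 × (1−0.85) × 0.8 × (1−0.95) × (1−0.35) × (1−0.55) = 0.000351
enhancement: 0.5 × (1−0.8) × 0.1 × (1−0.85) × (1−0.2) × (1−0.15) = 0.00102
question: 0.3 × (1−0.85) × 0.8 × (1−0.95) × (1−0.75) × (1−0.65) = 0.0001575
Highest score → enhancement.

enhancement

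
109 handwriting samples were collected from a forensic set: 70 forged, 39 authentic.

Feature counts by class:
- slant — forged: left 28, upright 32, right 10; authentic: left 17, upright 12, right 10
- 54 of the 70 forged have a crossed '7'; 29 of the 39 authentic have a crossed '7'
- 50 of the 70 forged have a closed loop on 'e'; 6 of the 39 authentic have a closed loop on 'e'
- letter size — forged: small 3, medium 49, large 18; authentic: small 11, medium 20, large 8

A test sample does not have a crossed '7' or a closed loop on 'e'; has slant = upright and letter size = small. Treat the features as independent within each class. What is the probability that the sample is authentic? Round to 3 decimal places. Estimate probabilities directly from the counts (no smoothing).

0.891

forged: (70/109) × (32/70) × (16/70) × (20/70) × (3/70) ≈ 0.000821676
authentic: (39/109) × (12/39) × (10/39) × (33/39) × (11/39) ≈ 0.00673702
P(authentic | x) = 0.00673702 / 0.007558696 ≈ 0.891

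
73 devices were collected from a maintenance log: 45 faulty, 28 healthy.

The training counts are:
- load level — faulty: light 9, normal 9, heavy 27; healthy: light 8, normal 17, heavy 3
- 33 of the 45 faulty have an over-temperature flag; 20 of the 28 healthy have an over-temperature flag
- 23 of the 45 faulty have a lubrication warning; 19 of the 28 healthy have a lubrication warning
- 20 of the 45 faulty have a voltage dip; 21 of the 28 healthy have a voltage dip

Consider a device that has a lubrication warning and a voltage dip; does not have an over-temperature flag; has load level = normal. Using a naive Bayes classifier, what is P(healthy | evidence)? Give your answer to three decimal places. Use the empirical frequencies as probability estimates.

0.819

faulty: (45/73) × (9/45) × (12/45) × (23/45) × (20/45) ≈ 0.00746829
healthy: (28/73) × (17/28) × (8/28) × (19/28) × (21/28) ≈ 0.0338622
P(healthy | x) = 0.0338622 / 0.04133049 ≈ 0.819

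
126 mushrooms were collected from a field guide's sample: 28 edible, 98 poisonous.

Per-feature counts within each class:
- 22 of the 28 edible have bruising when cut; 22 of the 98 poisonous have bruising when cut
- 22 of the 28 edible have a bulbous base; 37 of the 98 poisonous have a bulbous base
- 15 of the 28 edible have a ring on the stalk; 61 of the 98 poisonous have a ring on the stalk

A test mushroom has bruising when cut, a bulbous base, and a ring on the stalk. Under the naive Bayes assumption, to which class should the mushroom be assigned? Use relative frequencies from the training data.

edible: (28/126) × (22/28) × (22/28) × (15/28) ≈ 0.0734937
poisonous: (98/126) × (22/98) × (37/98) × (61/98) ≈ 0.0410328
Highest score → edible.

edible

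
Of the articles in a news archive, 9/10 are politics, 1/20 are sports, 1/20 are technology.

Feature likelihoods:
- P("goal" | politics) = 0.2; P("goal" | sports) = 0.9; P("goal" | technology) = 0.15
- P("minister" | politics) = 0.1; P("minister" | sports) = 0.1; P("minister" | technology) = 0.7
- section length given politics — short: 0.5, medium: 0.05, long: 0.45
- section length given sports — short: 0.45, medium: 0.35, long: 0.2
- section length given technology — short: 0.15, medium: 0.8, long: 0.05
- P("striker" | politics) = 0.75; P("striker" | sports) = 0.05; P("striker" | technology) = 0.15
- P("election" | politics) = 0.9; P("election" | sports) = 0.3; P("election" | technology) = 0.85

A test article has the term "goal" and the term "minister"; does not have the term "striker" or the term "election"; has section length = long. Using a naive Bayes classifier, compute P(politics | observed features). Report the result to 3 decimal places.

0.243

politics: 0.9 × 0.2 × 0.1 × 0.45 × (1−0.75) × (1−0.9) = 0.0002025
sports: 0.05 × 0.9 × 0.1 × 0.2 × (1−0.05) × (1−0.3) = 0.0005985
technology: 0.05 × 0.15 × 0.7 × 0.05 × (1−0.15) × (1−0.85) = 0.00003346875
P(politics | x) = 0.0002025 / 0.00083446875 ≈ 0.243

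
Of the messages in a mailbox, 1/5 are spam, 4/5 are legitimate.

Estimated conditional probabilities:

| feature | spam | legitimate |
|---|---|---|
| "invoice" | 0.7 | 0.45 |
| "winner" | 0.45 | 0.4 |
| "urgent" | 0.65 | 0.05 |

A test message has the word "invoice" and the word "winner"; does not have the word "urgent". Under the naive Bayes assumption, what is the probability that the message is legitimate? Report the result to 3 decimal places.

spam: 0.2 × 0.7 × 0.45 × (1−0.65) = 0.02205
legitimate: 0.8 × 0.45 × 0.4 × (1−0.05) = 0.1368
P(legitimate | x) = 0.1368 / 0.15885 ≈ 0.861

0.861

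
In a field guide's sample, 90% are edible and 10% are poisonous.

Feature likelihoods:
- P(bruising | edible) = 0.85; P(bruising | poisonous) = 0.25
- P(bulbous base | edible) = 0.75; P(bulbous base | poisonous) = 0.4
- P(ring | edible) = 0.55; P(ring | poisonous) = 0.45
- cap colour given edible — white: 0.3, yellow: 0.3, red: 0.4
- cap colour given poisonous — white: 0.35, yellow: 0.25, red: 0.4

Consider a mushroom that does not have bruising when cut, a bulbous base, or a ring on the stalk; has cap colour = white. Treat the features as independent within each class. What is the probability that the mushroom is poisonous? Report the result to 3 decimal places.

edible: 0.9 × (1−0.85) × (1−0.75) × (1−0.55) × 0.3 = 0.00455625
poisonous: 0.1 × (1−0.25) × (1−0.4) × (1−0.45) × 0.35 = 0.0086625
P(poisonous | x) = 0.0086625 / 0.01321875 ≈ 0.655

0.655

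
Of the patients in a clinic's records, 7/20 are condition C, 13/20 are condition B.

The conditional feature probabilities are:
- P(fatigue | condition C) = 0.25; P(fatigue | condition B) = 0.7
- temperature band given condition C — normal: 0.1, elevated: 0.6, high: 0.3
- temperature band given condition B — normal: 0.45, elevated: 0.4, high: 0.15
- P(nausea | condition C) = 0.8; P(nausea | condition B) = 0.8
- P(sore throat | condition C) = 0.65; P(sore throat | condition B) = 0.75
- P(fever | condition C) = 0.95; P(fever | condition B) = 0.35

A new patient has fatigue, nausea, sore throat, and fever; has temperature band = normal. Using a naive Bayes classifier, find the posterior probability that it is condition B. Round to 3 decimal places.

condition C: 0.35 × 0.25 × 0.1 × 0.8 × 0.65 × 0.95 = 0.0043225
condition B: 0.65 × 0.7 × 0.45 × 0.8 × 0.75 × 0.35 = 0.0429975
P(condition B | x) = 0.0429975 / 0.04732 ≈ 0.909

0.909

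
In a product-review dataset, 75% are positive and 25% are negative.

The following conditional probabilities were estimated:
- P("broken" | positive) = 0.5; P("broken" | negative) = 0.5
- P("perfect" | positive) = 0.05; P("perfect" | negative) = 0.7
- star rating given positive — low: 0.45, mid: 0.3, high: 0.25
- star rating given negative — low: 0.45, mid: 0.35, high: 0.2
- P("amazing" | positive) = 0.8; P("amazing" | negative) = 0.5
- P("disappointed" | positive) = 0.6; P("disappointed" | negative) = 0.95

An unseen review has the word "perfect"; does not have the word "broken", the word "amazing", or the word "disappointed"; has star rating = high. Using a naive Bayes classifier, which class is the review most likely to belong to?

positive: 0.75 × (1−0.5) × 0.05 × 0.25 × (1−0.8) × (1−0.6) = 0.000375
negative: 0.25 × (1−0.5) × 0.7 × 0.2 × (1−0.5) × (1−0.95) = 0.0004375
Highest score → negative.

negative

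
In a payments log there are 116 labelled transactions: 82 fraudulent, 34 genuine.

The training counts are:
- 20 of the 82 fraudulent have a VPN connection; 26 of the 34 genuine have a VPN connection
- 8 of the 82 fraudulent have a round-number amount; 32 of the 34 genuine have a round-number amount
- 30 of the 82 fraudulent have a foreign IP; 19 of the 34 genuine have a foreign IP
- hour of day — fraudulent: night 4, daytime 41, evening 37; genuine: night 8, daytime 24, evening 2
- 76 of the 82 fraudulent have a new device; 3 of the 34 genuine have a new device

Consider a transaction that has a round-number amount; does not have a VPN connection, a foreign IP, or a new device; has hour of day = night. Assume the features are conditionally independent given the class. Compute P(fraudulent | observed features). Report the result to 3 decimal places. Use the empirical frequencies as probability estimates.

fraudulent: (82/116) × (62/82) × (8/82) × (52/82) × (4/82) × (6/82) ≈ 0.000118027
genuine: (34/116) × (8/34) × (32/34) × (15/34) × (8/34) × (31/34) ≈ 0.00614341
P(fraudulent | x) = 0.000118027 / 0.006261437 ≈ 0.019

0.019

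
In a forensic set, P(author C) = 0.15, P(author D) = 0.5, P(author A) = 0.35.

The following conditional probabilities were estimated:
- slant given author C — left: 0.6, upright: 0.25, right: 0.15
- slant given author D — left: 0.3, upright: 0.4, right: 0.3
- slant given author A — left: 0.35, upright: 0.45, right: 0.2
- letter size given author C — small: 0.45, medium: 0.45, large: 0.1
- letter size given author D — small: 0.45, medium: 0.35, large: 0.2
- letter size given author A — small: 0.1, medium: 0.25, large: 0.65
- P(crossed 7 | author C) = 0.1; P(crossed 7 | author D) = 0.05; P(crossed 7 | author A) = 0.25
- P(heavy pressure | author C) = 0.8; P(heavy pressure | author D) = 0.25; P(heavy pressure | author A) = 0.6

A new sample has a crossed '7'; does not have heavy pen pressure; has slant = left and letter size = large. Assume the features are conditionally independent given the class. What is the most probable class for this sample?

author C: 0.15 × 0.6 × 0.1 × 0.1 × (1−0.8) = 0.00018
author D: 0.5 × 0.3 × 0.2 × 0.05 × (1−0.25) = 0.001125
author A: 0.35 × 0.35 × 0.65 × 0.25 × (1−0.6) = 0.0079625
Highest score → author A.

author A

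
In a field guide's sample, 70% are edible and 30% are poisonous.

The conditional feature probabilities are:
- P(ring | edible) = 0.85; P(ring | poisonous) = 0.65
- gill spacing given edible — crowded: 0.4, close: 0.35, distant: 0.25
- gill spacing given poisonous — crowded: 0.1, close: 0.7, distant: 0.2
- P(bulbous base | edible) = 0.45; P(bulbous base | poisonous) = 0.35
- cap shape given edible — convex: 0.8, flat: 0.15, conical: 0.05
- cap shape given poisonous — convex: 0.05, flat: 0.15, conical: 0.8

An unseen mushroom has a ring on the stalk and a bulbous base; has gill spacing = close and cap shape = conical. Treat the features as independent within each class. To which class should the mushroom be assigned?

edible: 0.7 × 0.85 × 0.35 × 0.45 × 0.05 = 0.004685625
poisonous: 0.3 × 0.65 × 0.7 × 0.35 × 0.8 = 0.03822
Highest score → poisonous.

poisonous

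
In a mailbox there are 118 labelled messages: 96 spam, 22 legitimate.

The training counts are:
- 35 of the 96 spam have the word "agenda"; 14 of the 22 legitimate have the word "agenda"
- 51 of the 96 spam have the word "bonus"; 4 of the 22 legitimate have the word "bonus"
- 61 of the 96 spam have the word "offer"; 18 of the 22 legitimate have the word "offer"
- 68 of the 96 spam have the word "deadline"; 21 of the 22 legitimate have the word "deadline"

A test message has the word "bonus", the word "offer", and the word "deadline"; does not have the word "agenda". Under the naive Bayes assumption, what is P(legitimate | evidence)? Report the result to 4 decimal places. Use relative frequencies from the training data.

spam: (96/118) × (61/96) × (51/96) × (61/96) × (68/96) ≈ 0.123607
legitimate: (22/118) × (8/22) × (4/22) × (18/22) × (21/22) ≈ 0.00962702
P(legitimate | x) = 0.00962702 / 0.13323402 ≈ 0.0723

0.0723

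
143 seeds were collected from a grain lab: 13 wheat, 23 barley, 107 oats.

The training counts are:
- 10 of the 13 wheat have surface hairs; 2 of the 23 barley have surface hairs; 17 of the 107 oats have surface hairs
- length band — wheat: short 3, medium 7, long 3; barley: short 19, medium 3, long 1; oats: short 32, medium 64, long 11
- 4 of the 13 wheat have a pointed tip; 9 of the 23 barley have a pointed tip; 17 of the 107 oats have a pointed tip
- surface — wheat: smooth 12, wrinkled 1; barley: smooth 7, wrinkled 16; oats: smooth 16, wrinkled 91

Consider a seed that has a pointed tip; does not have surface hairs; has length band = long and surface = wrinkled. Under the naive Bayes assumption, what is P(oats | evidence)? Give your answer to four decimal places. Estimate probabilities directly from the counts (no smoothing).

wheat: (13/143) × (3/13) × (3/13) × (4/13) × (1/13) ≈ 0.000114587
barley: (23/143) × (21/23) × (1/23) × (9/23) × (16/23) ≈ 0.00173805
oats: (107/143) × (90/107) × (11/107) × (17/107) × (91/107) ≈ 0.00874255
P(oats | x) = 0.00874255 / 0.010595187 ≈ 0.8251

0.8251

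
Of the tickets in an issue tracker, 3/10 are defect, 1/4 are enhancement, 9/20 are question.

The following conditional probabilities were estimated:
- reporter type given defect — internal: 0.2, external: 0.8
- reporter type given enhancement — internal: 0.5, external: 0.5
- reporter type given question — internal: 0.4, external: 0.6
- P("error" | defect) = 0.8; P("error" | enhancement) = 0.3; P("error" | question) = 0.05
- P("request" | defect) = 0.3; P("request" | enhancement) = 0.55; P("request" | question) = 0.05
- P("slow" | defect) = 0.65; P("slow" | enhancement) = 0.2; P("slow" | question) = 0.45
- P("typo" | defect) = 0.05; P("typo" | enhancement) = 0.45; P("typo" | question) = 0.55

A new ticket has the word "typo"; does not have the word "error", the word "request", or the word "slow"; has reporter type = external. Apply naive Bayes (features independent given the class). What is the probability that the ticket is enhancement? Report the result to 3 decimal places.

0.160

defect: 0.3 × 0.8 × (1−0.8) × (1−0.3) × (1−0.65) × 0.05 = 0.000588
enhancement: 0.25 × 0.5 × (1−0.3) × (1−0.55) × (1−0.2) × 0.45 = 0.014175
question: 0.45 × 0.6 × (1−0.05) × (1−0.05) × (1−0.45) × 0.55 = 0.0737116875
P(enhancement | x) = 0.014175 / 0.0884746875 ≈ 0.160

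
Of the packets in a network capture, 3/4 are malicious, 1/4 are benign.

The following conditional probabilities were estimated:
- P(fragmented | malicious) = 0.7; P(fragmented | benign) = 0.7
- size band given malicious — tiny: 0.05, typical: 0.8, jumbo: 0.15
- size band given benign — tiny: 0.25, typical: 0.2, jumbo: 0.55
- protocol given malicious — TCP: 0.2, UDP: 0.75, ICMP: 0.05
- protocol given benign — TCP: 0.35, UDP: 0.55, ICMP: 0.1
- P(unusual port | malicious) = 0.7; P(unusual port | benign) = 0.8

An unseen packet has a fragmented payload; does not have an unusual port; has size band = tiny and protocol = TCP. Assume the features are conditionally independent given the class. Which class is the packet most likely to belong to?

benign

malicious: 0.75 × 0.7 × 0.05 × 0.2 × (1−0.7) = 0.001575
benign: 0.25 × 0.7 × 0.25 × 0.35 × (1−0.8) = 0.0030625
Highest score → benign.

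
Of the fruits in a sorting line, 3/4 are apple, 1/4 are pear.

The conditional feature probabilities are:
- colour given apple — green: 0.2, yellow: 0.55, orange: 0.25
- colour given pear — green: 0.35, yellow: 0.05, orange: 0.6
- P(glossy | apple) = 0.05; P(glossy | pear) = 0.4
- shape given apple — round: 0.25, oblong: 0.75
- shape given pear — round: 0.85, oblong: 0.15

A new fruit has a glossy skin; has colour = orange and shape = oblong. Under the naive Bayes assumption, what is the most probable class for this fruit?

pear

apple: 0.75 × 0.25 × 0.05 × 0.75 = 0.00703125
pear: 0.25 × 0.6 × 0.4 × 0.15 = 0.009
Highest score → pear.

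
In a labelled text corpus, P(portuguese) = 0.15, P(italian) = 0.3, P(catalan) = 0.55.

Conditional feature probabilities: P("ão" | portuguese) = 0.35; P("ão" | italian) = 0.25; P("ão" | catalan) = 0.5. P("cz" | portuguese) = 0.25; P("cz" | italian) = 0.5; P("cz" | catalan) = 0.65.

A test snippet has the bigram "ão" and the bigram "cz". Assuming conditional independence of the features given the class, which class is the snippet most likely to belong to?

portuguese: 0.15 × 0.35 × 0.25 = 0.013125
italian: 0.3 × 0.25 × 0.5 = 0.0375
catalan: 0.55 × 0.5 × 0.65 = 0.17875
Highest score → catalan.

catalan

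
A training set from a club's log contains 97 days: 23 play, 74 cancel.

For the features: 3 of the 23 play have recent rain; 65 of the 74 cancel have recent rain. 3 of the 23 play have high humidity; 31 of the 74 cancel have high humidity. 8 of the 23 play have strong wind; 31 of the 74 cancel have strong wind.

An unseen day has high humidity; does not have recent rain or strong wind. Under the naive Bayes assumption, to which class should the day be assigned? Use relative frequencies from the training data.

cancel

play: (23/97) × (20/23) × (3/23) × (15/23) ≈ 0.0175394
cancel: (74/97) × (9/74) × (31/74) × (43/74) ≈ 0.0225859
Highest score → cancel.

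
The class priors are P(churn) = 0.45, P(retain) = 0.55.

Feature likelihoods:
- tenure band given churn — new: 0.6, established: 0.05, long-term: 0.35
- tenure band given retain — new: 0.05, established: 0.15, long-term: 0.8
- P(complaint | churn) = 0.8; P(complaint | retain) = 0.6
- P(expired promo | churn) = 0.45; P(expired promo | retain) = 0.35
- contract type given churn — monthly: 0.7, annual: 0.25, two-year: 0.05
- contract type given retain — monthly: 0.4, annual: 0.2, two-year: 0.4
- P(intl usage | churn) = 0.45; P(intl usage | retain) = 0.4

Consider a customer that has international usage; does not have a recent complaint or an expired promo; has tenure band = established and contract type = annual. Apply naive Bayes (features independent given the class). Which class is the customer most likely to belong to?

churn: 0.45 × 0.05 × (1−0.8) × (1−0.45) × 0.25 × 0.45 = 0.0002784375
retain: 0.55 × 0.15 × (1−0.6) × (1−0.35) × 0.2 × 0.4 = 0.001716
Highest score → retain.

retain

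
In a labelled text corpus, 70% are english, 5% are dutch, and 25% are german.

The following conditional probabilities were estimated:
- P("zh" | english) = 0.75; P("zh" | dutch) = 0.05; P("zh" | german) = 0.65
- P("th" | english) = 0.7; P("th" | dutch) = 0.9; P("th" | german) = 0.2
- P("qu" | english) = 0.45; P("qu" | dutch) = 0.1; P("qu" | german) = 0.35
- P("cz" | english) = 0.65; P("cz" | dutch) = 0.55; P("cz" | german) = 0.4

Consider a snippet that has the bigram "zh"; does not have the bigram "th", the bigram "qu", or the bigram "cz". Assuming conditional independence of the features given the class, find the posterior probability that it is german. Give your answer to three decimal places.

0.625

english: 0.7 × 0.75 × (1−0.7) × (1−0.45) × (1−0.65) = 0.03031875
dutch: 0.05 × 0.05 × (1−0.9) × (1−0.1) × (1−0.55) = 0.00010125
german: 0.25 × 0.65 × (1−0.2) × (1−0.35) × (1−0.4) = 0.0507
P(german | x) = 0.0507 / 0.08112 ≈ 0.625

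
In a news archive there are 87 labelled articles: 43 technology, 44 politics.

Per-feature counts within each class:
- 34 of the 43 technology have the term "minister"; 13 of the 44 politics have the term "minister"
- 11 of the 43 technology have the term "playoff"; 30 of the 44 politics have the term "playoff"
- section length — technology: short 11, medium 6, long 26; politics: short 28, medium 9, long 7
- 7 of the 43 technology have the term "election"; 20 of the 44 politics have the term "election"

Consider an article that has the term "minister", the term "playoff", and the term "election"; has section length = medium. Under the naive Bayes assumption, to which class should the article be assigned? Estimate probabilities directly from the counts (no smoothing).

technology: (43/87) × (34/43) × (11/43) × (6/43) × (7/43) ≈ 0.00227089
politics: (44/87) × (13/44) × (30/44) × (9/44) × (20/44) ≈ 0.0094724
Highest score → politics.

politics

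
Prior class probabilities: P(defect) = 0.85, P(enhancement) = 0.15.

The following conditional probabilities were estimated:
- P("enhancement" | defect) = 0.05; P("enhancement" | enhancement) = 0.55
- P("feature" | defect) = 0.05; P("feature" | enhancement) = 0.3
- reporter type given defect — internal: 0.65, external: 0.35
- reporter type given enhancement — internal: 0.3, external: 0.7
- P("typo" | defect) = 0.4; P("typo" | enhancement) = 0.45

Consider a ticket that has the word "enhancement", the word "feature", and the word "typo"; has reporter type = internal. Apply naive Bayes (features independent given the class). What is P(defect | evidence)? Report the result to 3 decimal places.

0.142

defect: 0.85 × 0.05 × 0.05 × 0.65 × 0.4 = 0.0005525
enhancement: 0.15 × 0.55 × 0.3 × 0.3 × 0.45 = 0.00334125
P(defect | x) = 0.0005525 / 0.00389375 ≈ 0.142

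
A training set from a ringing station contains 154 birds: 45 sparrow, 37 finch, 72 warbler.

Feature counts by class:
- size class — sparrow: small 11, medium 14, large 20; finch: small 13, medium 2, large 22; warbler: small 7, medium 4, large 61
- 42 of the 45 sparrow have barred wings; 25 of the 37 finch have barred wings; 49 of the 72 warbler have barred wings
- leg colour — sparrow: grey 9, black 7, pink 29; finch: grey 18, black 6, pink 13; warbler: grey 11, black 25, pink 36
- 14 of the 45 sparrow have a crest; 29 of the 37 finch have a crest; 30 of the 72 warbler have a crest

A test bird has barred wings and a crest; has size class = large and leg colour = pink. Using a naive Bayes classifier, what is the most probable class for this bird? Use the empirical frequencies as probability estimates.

sparrow: (45/154) × (20/45) × (42/45) × (29/45) × (14/45) ≈ 0.0243023
finch: (37/154) × (22/37) × (25/37) × (13/37) × (29/37) ≈ 0.0265814
warbler: (72/154) × (61/72) × (49/72) × (36/72) × (30/72) ≈ 0.0561606
Highest score → warbler.

warbler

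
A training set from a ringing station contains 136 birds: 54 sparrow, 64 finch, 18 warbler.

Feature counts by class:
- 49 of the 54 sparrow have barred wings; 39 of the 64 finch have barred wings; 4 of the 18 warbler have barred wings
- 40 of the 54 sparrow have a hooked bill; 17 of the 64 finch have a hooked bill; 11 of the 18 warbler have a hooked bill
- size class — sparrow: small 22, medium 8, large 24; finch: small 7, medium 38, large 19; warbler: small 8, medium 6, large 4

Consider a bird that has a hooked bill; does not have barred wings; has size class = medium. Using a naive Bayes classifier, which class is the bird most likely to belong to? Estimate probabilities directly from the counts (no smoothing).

sparrow: (54/136) × (5/54) × (40/54) × (8/54) ≈ 0.00403454
finch: (64/136) × (25/64) × (17/64) × (38/64) = 0.02899169921875
warbler: (18/136) × (14/18) × (11/18) × (6/18) ≈ 0.0209695
Highest score → finch.

finch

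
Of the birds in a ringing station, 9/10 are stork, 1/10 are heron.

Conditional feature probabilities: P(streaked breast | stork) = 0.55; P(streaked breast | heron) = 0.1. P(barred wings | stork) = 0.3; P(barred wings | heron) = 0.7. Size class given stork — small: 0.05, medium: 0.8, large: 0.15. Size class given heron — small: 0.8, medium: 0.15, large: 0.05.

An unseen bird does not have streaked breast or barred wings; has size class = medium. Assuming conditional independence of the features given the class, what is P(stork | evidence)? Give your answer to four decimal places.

stork: 0.9 × (1−0.55) × (1−0.3) × 0.8 = 0.2268
heron: 0.1 × (1−0.1) × (1−0.7) × 0.15 = 0.00405
P(stork | x) = 0.2268 / 0.23085 ≈ 0.9825

0.9825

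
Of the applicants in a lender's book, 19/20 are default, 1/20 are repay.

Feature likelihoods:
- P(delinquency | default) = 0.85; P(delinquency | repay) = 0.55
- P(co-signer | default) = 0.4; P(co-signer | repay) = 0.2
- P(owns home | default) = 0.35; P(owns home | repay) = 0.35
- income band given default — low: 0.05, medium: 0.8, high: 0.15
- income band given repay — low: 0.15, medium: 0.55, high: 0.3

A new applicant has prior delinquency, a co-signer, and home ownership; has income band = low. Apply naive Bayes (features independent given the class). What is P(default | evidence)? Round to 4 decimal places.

0.9514

default: 0.95 × 0.85 × 0.4 × 0.35 × 0.05 = 0.0056525
repay: 0.05 × 0.55 × 0.2 × 0.35 × 0.15 = 0.00028875
P(default | x) = 0.0056525 / 0.00594125 ≈ 0.9514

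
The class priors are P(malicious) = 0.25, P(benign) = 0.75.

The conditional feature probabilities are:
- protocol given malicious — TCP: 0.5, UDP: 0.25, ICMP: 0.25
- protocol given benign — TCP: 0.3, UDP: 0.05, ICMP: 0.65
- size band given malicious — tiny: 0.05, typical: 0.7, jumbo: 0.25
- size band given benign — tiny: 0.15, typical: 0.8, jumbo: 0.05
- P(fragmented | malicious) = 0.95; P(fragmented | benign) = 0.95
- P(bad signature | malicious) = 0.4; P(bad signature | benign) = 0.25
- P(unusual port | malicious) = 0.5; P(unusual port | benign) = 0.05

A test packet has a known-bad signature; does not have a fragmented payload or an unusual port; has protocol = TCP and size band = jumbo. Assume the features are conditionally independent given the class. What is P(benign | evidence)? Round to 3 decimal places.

0.299

malicious: 0.25 × 0.5 × 0.25 × (1−0.95) × 0.4 × (1−0.5) = 0.0003125
benign: 0.75 × 0.3 × 0.05 × (1−0.95) × 0.25 × (1−0.05) = 0.00013359375
P(benign | x) = 0.00013359375 / 0.00044609375 ≈ 0.299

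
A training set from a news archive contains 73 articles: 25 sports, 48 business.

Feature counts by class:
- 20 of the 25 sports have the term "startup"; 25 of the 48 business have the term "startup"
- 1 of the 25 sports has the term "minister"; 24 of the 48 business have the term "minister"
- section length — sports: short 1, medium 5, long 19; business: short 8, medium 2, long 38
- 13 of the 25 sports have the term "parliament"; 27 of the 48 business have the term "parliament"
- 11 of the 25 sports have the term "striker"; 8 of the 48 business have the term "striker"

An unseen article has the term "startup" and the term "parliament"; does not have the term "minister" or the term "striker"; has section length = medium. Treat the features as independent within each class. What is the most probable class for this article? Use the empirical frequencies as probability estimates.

sports

sports: (25/73) × (20/25) × (24/25) × (5/25) × (13/25) × (14/25) ≈ 0.0153179
business: (48/73) × (25/48) × (24/48) × (2/48) × (27/48) × (40/48) ≈ 0.00334439
Highest score → sports.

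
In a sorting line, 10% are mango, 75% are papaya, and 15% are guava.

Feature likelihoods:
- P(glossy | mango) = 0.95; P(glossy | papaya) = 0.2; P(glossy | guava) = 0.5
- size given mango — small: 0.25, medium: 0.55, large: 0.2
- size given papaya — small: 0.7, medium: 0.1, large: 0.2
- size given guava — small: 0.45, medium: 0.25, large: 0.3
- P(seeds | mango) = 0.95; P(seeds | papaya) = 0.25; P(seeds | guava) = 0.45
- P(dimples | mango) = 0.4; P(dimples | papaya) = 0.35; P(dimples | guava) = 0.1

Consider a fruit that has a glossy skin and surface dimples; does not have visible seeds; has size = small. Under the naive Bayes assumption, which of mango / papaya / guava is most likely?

mango: 0.1 × 0.95 × 0.25 × (1−0.95) × 0.4 = 0.000475
papaya: 0.75 × 0.2 × 0.7 × (1−0.25) × 0.35 = 0.0275625
guava: 0.15 × 0.5 × 0.45 × (1−0.45) × 0.1 = 0.00185625
Highest score → papaya.

papaya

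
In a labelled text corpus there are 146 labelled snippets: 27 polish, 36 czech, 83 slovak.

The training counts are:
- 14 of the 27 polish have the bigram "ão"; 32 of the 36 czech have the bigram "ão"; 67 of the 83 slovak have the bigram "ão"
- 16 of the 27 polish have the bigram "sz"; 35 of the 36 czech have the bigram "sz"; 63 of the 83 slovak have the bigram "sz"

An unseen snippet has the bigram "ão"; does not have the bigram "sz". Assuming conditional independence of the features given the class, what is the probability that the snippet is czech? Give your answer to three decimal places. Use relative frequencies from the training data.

0.039

polish: (27/146) × (14/27) × (11/27) ≈ 0.0390665
czech: (36/146) × (32/36) × (1/36) ≈ 0.00608828
slovak: (83/146) × (67/83) × (20/83) ≈ 0.110579
P(czech | x) = 0.00608828 / 0.15573378 ≈ 0.039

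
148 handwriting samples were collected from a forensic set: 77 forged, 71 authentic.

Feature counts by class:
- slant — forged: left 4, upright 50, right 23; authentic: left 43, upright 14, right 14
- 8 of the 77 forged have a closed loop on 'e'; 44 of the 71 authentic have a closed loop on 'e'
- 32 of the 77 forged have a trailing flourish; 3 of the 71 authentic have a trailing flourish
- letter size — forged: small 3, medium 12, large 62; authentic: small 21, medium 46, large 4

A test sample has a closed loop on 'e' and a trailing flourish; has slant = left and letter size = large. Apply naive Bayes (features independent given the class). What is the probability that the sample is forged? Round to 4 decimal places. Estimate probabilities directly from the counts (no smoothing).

forged: (77/148) × (4/77) × (8/77) × (32/77) × (62/77) ≈ 0.000939632
authentic: (71/148) × (43/71) × (44/71) × (3/71) × (4/71) ≈ 0.000428613
P(forged | x) = 0.000939632 / 0.001368245 ≈ 0.6867

0.6867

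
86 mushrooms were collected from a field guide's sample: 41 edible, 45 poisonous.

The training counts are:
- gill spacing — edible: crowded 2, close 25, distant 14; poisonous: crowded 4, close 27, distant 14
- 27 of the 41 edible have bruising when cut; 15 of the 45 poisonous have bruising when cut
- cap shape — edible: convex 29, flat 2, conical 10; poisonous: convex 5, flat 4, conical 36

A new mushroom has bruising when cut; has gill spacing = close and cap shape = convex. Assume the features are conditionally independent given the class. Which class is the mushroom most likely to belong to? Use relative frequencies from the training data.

edible

edible: (41/86) × (25/41) × (27/41) × (29/41) ≈ 0.135405
poisonous: (45/86) × (27/45) × (15/45) × (5/45) ≈ 0.0116279
Highest score → edible.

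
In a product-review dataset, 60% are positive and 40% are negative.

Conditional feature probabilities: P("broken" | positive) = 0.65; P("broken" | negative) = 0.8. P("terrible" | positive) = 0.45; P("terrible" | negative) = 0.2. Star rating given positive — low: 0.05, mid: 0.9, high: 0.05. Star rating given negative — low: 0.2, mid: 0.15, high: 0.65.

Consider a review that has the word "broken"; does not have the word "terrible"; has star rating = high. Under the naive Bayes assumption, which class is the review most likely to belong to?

positive: 0.6 × 0.65 × (1−0.45) × 0.05 = 0.010725
negative: 0.4 × 0.8 × (1−0.2) × 0.65 = 0.1664
Highest score → negative.

negative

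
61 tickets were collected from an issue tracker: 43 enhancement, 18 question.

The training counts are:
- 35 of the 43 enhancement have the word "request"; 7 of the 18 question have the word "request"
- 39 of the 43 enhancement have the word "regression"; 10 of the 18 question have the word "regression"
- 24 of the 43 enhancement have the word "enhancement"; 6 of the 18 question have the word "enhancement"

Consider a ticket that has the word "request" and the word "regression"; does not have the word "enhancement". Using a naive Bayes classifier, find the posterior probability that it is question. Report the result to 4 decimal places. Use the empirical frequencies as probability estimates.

0.1560

enhancement: (43/61) × (35/43) × (39/43) × (19/43) ≈ 0.229943
question: (18/61) × (7/18) × (10/18) × (12/18) ≈ 0.0425015
P(question | x) = 0.0425015 / 0.2724445 ≈ 0.1560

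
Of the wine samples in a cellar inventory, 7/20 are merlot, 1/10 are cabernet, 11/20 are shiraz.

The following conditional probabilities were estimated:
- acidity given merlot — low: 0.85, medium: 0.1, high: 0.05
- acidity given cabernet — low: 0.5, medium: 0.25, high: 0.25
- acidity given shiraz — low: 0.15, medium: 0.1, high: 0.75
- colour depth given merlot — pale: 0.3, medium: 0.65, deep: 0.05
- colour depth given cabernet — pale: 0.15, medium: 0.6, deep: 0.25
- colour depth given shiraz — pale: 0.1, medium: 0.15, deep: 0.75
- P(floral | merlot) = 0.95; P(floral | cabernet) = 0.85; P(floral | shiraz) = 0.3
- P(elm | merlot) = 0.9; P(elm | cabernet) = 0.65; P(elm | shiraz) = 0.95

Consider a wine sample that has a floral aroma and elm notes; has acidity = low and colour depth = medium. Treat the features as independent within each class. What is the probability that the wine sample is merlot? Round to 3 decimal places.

0.892

merlot: 0.35 × 0.85 × 0.65 × 0.95 × 0.9 = 0.165335625
cabernet: 0.1 × 0.5 × 0.6 × 0.85 × 0.65 = 0.016575
shiraz: 0.55 × 0.15 × 0.15 × 0.3 × 0.95 = 0.003526875
P(merlot | x) = 0.165335625 / 0.1854375 ≈ 0.892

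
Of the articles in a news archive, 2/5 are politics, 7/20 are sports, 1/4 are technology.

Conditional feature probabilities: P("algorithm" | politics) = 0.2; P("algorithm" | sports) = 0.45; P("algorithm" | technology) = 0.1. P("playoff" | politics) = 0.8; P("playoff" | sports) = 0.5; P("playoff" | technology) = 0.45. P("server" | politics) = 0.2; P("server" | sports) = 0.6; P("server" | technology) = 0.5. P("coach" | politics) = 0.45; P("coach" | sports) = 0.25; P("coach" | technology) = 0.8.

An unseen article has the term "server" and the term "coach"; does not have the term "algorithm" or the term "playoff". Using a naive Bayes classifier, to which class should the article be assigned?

politics: 0.4 × (1−0.2) × (1−0.8) × 0.2 × 0.45 = 0.00576
sports: 0.35 × (1−0.45) × (1−0.5) × 0.6 × 0.25 = 0.0144375
technology: 0.25 × (1−0.1) × (1−0.45) × 0.5 × 0.8 = 0.0495
Highest score → technology.

technology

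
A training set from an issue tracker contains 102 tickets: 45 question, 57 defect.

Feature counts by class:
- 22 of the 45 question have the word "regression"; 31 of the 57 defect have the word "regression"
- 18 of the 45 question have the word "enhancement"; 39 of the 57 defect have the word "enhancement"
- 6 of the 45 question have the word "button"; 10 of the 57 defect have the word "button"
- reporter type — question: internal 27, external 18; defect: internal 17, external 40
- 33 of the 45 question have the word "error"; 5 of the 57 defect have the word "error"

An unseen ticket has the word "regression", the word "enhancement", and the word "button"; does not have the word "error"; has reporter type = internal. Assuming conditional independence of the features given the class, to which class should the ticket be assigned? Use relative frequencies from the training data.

defect

question: (45/102) × (22/45) × (18/45) × (6/45) × (27/45) × (12/45) ≈ 0.00184052
defect: (57/102) × (31/57) × (39/57) × (10/57) × (17/57) × (52/57) ≈ 0.00992611
Highest score → defect.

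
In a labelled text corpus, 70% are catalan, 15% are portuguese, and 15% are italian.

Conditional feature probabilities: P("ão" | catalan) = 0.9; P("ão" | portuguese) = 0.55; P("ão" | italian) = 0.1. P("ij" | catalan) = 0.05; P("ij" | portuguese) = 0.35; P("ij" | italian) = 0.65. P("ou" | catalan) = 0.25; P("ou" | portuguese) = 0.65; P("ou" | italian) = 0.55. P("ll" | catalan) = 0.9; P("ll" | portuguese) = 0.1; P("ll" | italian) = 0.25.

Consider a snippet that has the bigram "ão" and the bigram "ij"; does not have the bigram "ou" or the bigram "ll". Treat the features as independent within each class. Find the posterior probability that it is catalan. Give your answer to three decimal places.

catalan: 0.7 × 0.9 × 0.05 × (1−0.25) × (1−0.9) = 0.0023625
portuguese: 0.15 × 0.55 × 0.35 × (1−0.65) × (1−0.1) = 0.009095625
italian: 0.15 × 0.1 × 0.65 × (1−0.55) × (1−0.25) = 0.003290625
P(catalan | x) = 0.0023625 / 0.01474875 ≈ 0.160

0.160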